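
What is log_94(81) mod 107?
20

Baby-step giant-step with step n = ⌈√107⌉ = 11.
Baby steps 94^j mod 107 (j:value) for j=0..10: 0:1, 1:94, 2:62, 3:50, 4:99, 5:104, 6:39, 7:28, 8:64, 9:24, 10:9.
Giant-step multiplier: 94^(-11) ≡ 94^(106-11) = 94^95 ≡ 32 (mod 107).
Giant steps γ_i = 81·32^i mod 107: γ_0=81, γ_1=24 (in table at j=9).
x = i·n + j = 1·11 + 9 = 20.
Check: 94^20 ≡ 81 (mod 107).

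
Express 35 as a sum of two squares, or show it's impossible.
Not possible

Factorization: 35 = 5 × 7
By Fermat: n is sum of two squares iff every prime p ≡ 3 (mod 4) appears to even power.
Prime(s) ≡ 3 (mod 4) with odd exponent: [(7, 1)]
Therefore 35 cannot be expressed as a² + b².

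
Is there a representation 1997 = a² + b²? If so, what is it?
29² + 34² (a=29, b=34)

Factorization: 1997 = 1997
By Fermat: n is sum of two squares iff every prime p ≡ 3 (mod 4) appears to even power.
All primes ≡ 3 (mod 4) appear to even power.
Search a = 0, 1, 2, … for 1997 - a² a perfect square: first hit at a = 29: 1997 - 841 = 1156 = 34².
1997 = 29² + 34² = 841 + 1156 ✓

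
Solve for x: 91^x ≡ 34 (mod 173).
102

Baby-step giant-step with step n = ⌈√173⌉ = 14.
Baby steps 91^j mod 173 (j:value) for j=0..13: 0:1, 1:91, 2:150, 3:156, 4:10, 5:45, 6:116, 7:3, 8:100, 9:104, 10:122, 11:30, 12:135, 13:2.
Giant-step multiplier: 91^(-14) ≡ 91^(172-14) = 91^158 ≡ 77 (mod 173).
Giant steps γ_i = 34·77^i mod 173: γ_0=34, γ_1=23, γ_2=41, γ_3=43, γ_4=24, γ_5=118, γ_6=90, γ_7=10 (in table at j=4).
x = i·n + j = 7·14 + 4 = 102.
Check: 91^102 ≡ 34 (mod 173).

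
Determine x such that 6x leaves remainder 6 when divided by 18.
x ≡ 1 (mod 3)

gcd(6, 18) = 6, which divides 6, so solutions exist.
Divide through by 6: x ≡ 1 (mod 3).
The coefficient of x is now 1, so x ≡ 1 (mod 3).
Check: 6 × 1 = 6 ≡ 6 (mod 18).
x ≡ 1 (mod 3), giving 6 solutions mod 18.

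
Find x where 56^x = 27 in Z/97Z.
42

Baby-step giant-step with step n = ⌈√97⌉ = 10.
Baby steps 56^j mod 97 (j:value) for j=0..9: 0:1, 1:56, 2:32, 3:46, 4:54, 5:17, 6:79, 7:59, 8:6, 9:45.
Giant-step multiplier: 56^(-10) ≡ 56^(96-10) = 56^86 ≡ 48 (mod 97).
Giant steps γ_i = 27·48^i mod 97: γ_0=27, γ_1=35, γ_2=31, γ_3=33, γ_4=32 (in table at j=2).
x = i·n + j = 4·10 + 2 = 42.
Check: 56^42 ≡ 27 (mod 97).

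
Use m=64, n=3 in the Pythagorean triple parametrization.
(4087, 384, 4105)

Euclid's formula: a = m² - n², b = 2mn, c = m² + n²
m = 64, n = 3
a = 64² - 3² = 4096 - 9 = 4087
b = 2 × 64 × 3 = 384
c = 64² + 3² = 4096 + 9 = 4105
Verification: 4087² + 384² = 16703569 + 147456 = 16851025 = 4105² ✓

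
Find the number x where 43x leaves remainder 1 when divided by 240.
67

gcd(43, 240) = 1, so the inverse exists.
Extended Euclidean algorithm on (240, 43):
240 = 5 × 43 + 25  ⟹  25 = (1)·240 + (-5)·43
43 = 1 × 25 + 18  ⟹  18 = (-1)·240 + (6)·43
25 = 1 × 18 + 7  ⟹  7 = (2)·240 + (-11)·43
18 = 2 × 7 + 4  ⟹  4 = (-5)·240 + (28)·43
7 = 1 × 4 + 3  ⟹  3 = (7)·240 + (-39)·43
4 = 1 × 3 + 1  ⟹  1 = (-12)·240 + (67)·43
So (67)·43 ≡ 1 (mod 240), i.e. 43^(-1) ≡ 67 (mod 240).
Check: 43 × 67 = 2881 ≡ 1 (mod 240)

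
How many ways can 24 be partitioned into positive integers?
1575

p(n) counts ways to write n as a sum of positive integers (order ignored).
Euler's pentagonal recurrence: p(k) = p(k-1) + p(k-2) - p(k-5) - p(k-7) + p(k-12) + p(k-15) - ... (offsets j(3j∓1)/2, signs ++--, p(0)=1, p(<0)=0).
DP table for k = 0..23: p(0)=1, p(1)=1, p(2)=2, p(3)=3, p(4)=5, p(5)=7, p(6)=11, p(7)=15, p(8)=22, p(9)=30, p(10)=42, p(11)=56, p(12)=77, p(13)=101, p(14)=135, p(15)=176, p(16)=231, p(17)=297, p(18)=385, p(19)=490, p(20)=627, p(21)=792, p(22)=1002, p(23)=1255.
Final step: p(24) = p(23) + p(22) - p(19) - p(17) + p(12) + p(9) - p(2)
= 1255 + 1002 - 490 - 297 + 77 + 30 - 2
= 1575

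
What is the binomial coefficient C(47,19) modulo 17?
3

Using Lucas' theorem:
Write n=47 and k=19 in base 17:
n in base 17: [2, 13]
k in base 17: [1, 2]
C(47,19) mod 17 = ∏ C(n_i, k_i) mod 17
Digit binomials (mod 17): C(2,1) = 2; C(13,2) = 78 ≡ 10
Product: 2 × 10 = 20 ≡ 3 (mod 17)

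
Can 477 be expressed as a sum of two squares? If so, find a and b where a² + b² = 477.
6² + 21² (a=6, b=21)

Factorization: 477 = 3^2 × 53
By Fermat: n is sum of two squares iff every prime p ≡ 3 (mod 4) appears to even power.
All primes ≡ 3 (mod 4) appear to even power.
Search a = 0, 1, 2, … for 477 - a² a perfect square: first hit at a = 6: 477 - 36 = 441 = 21².
477 = 6² + 21² = 36 + 441 ✓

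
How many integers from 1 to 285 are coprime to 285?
144

285 = 3 × 5 × 19
φ(n) = n × ∏(1 - 1/p) for each prime p dividing n
φ(285) = 285 × (1 - 1/3) × (1 - 1/5) × (1 - 1/19) = 144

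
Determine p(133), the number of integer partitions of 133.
7346629512

p(n) counts ways to write n as a sum of positive integers (order ignored).
Euler's pentagonal recurrence: p(k) = p(k-1) + p(k-2) - p(k-5) - p(k-7) + p(k-12) + p(k-15) - ... (offsets j(3j∓1)/2, signs ++--, p(0)=1, p(<0)=0).
DP table for k = 0..132: p(0)=1, p(1)=1, p(2)=2, p(3)=3, p(4)=5, p(5)=7, p(6)=11, p(7)=15, p(8)=22, p(9)=30, p(10)=42, p(11)=56, p(12)=77, p(13)=101, p(14)=135, p(15)=176, p(16)=231, p(17)=297, p(18)=385, p(19)=490, p(20)=627, p(21)=792, p(22)=1002, p(23)=1255, p(24)=1575, p(25)=1958, p(26)=2436, p(27)=3010, p(28)=3718, p(29)=4565, p(30)=5604, p(31)=6842, p(32)=8349, p(33)=10143, p(34)=12310, p(35)=14883, p(36)=17977, p(37)=21637, p(38)=26015, p(39)=31185, p(40)=37338, p(41)=44583, p(42)=53174, p(43)=63261, p(44)=75175, p(45)=89134, p(46)=105558, p(47)=124754, p(48)=147273, p(49)=173525, p(50)=204226, p(51)=239943, p(52)=281589, p(53)=329931, p(54)=386155, p(55)=451276, p(56)=526823, p(57)=614154, p(58)=715220, p(59)=831820, p(60)=966467, p(61)=1121505, p(62)=1300156, p(63)=1505499, p(64)=1741630, p(65)=2012558, p(66)=2323520, p(67)=2679689, p(68)=3087735, p(69)=3554345, p(70)=4087968, p(71)=4697205, p(72)=5392783, p(73)=6185689, p(74)=7089500, p(75)=8118264, p(76)=9289091, p(77)=10619863, p(78)=12132164, p(79)=13848650, p(80)=15796476, p(81)=18004327, p(82)=20506255, p(83)=23338469, p(84)=26543660, p(85)=30167357, p(86)=34262962, p(87)=38887673, p(88)=44108109, p(89)=49995925, p(90)=56634173, p(91)=64112359, p(92)=72533807, p(93)=82010177, p(94)=92669720, p(95)=104651419, p(96)=118114304, p(97)=133230930, p(98)=150198136, p(99)=169229875, p(100)=190569292, p(101)=214481126, p(102)=241265379, p(103)=271248950, p(104)=304801365, p(105)=342325709, p(106)=384276336, p(107)=431149389, p(108)=483502844, p(109)=541946240, p(110)=607163746, p(111)=679903203, p(112)=761002156, p(113)=851376628, p(114)=952050665, p(115)=1064144451, p(116)=1188908248, p(117)=1327710076, p(118)=1482074143, p(119)=1653668665, p(120)=1844349560, p(121)=2056148051, p(122)=2291320912, p(123)=2552338241, p(124)=2841940500, p(125)=3163127352, p(126)=3519222692, p(127)=3913864295, p(128)=4351078600, p(129)=4835271870, p(130)=5371315400, p(131)=5964539504, p(132)=6620830889.
Final step: p(133) = p(132) + p(131) - p(128) - p(126) + p(121) + p(118) - p(111) - p(107) + p(98) + p(93) - p(82) - p(76) + p(63) + p(56) - p(41) - p(33) + p(16) + p(7)
= 6620830889 + 5964539504 - 4351078600 - 3519222692 + 2056148051 + 1482074143 - 679903203 - 431149389 + 150198136 + 82010177 - 20506255 - 9289091 + 1505499 + 526823 - 44583 - 10143 + 231 + 15
= 7346629512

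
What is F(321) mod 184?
58

Matrix identity: Q^n = [[F_(n+1), F_n], [F_n, F_(n-1)]] with Q = [[1,1],[1,0]].
n = 321 = 101000001₂. Square-and-multiply, entries mod 184:
Q^1 = [[1,1],[1,0]]
Q^2 = (Q^1)² = [[2,1],[1,1]]
Q^5 = (Q^2)²·Q = [[8,5],[5,3]]
Q^10 = (Q^5)² = [[89,55],[55,34]]
Q^20 = (Q^10)² = [[90,141],[141,133]]
Q^40 = (Q^20)² = [[13,163],[163,34]]
Q^80 = (Q^40)² = [[58,117],[117,125]]
Q^160 = (Q^80)² = [[125,67],[67,58]]
Q^321 = (Q^160)²·Q = [[175,58],[58,117]]
F_321 mod 184 = Q^321[0][1] = 58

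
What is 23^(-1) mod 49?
32

gcd(23, 49) = 1, so the inverse exists.
Extended Euclidean algorithm on (49, 23):
49 = 2 × 23 + 3  ⟹  3 = (1)·49 + (-2)·23
23 = 7 × 3 + 2  ⟹  2 = (-7)·49 + (15)·23
3 = 1 × 2 + 1  ⟹  1 = (8)·49 + (-17)·23
So (-17)·23 ≡ 1 (mod 49), i.e. 23^(-1) ≡ -17 ≡ 32 (mod 49).
Check: 23 × 32 = 736 ≡ 1 (mod 49)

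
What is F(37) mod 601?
21

Matrix identity: Q^n = [[F_(n+1), F_n], [F_n, F_(n-1)]] with Q = [[1,1],[1,0]].
n = 37 = 100101₂. Square-and-multiply, entries mod 601:
Q^1 = [[1,1],[1,0]]
Q^2 = (Q^1)² = [[2,1],[1,1]]
Q^4 = (Q^2)² = [[5,3],[3,2]]
Q^9 = (Q^4)²·Q = [[55,34],[34,21]]
Q^18 = (Q^9)² = [[575,180],[180,395]]
Q^37 = (Q^18)²·Q = [[331,21],[21,310]]
F_37 mod 601 = Q^37[0][1] = 21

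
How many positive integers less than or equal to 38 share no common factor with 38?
18

38 = 2 × 19
φ(n) = n × ∏(1 - 1/p) for each prime p dividing n
φ(38) = 38 × (1 - 1/2) × (1 - 1/19) = 18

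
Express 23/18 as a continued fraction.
[1; 3, 1, 1, 2]

Euclidean algorithm steps:
23 = 1 × 18 + 5
18 = 3 × 5 + 3
5 = 1 × 3 + 2
3 = 1 × 2 + 1
2 = 2 × 1 + 0
Continued fraction: [1; 3, 1, 1, 2]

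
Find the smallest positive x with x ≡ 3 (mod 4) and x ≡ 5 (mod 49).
103

Using Chinese Remainder Theorem:
M = 4 × 49 = 196
M1 = 49, M2 = 4
y1 = 49^(-1) mod 4 = 1
y2 = 4^(-1) mod 49 = 37
x = (3×49×1 + 5×4×37) mod 196 = 103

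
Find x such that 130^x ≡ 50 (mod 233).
206

Baby-step giant-step with step n = ⌈√233⌉ = 16.
Baby steps 130^j mod 233 (j:value) for j=0..15: 0:1, 1:130, 2:124, 3:43, 4:231, 5:206, 6:218, 7:147, 8:4, 9:54, 10:30, 11:172, 12:225, 13:125, 14:173, 15:122.
Giant-step multiplier: 130^(-16) ≡ 130^(232-16) = 130^216 ≡ 102 (mod 233).
Giant steps γ_i = 50·102^i mod 233: γ_0=50, γ_1=207, γ_2=144, γ_3=9, γ_4=219, γ_5=203, γ_6=202, γ_7=100, γ_8=181, γ_9=55, γ_10=18, γ_11=205, γ_12=173 (in table at j=14).
x = i·n + j = 12·16 + 14 = 206.
Check: 130^206 ≡ 50 (mod 233).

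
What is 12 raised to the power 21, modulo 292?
24

Repeated squaring. Binary of 21 = 10101.
12^1 ≡ 12 (mod 292); 12^2 ≡ 144 (mod 292); 12^4 ≡ 4 (mod 292); 12^8 ≡ 16 (mod 292); 12^16 ≡ 256 (mod 292)
12^21 = 12^1 × 12^4 × 12^16 ≡ 24 (mod 292)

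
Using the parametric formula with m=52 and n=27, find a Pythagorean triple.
(1975, 2808, 3433)

Euclid's formula: a = m² - n², b = 2mn, c = m² + n²
m = 52, n = 27
a = 52² - 27² = 2704 - 729 = 1975
b = 2 × 52 × 27 = 2808
c = 52² + 27² = 2704 + 729 = 3433
Verification: 1975² + 2808² = 3900625 + 7884864 = 11785489 = 3433² ✓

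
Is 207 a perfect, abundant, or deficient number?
deficient

Proper divisors of 207: sum = 1 + 3 + 9 + 23 + 69 = 105
Since 105 < 207, 207 is deficient.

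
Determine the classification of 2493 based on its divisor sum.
deficient

Proper divisors of 2493: sum = 1 + 3 + 9 + 277 + 831 = 1121
Since 1121 < 2493, 2493 is deficient.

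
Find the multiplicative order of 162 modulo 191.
95

191 is prime, so ord(162) divides φ(191) = 190.
Divisors of 190: 1, 2, 5, 10, 19, 38, 95, 190.
Repeated squaring: 162^1 ≡ 162, 162^2 ≡ 77, 162^4 ≡ 8, 162^8 ≡ 64, 162^16 ≡ 85, 162^32 ≡ 158, 162^64 ≡ 134, 162^128 ≡ 2 (mod 191).
Test 162^d mod 191 for each divisor d in increasing order:
162^1 ≡ 162
162^2 ≡ 77
162^5 = 162^4·162^1 ≡ 150
162^10 = 162^8·162^2 ≡ 153
162^19 = 162^16·162^2·162^1 ≡ 49
162^38 = 162^32·162^4·162^2 ≡ 109
162^95 = 162^64·162^16·162^8·162^4·162^2·162^1 ≡ 1  ← first divisor giving 1
The order is 95.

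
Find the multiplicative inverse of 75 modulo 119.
73

gcd(75, 119) = 1, so the inverse exists.
Extended Euclidean algorithm on (119, 75):
119 = 1 × 75 + 44  ⟹  44 = (1)·119 + (-1)·75
75 = 1 × 44 + 31  ⟹  31 = (-1)·119 + (2)·75
44 = 1 × 31 + 13  ⟹  13 = (2)·119 + (-3)·75
31 = 2 × 13 + 5  ⟹  5 = (-5)·119 + (8)·75
13 = 2 × 5 + 3  ⟹  3 = (12)·119 + (-19)·75
5 = 1 × 3 + 2  ⟹  2 = (-17)·119 + (27)·75
3 = 1 × 2 + 1  ⟹  1 = (29)·119 + (-46)·75
So (-46)·75 ≡ 1 (mod 119), i.e. 75^(-1) ≡ -46 ≡ 73 (mod 119).
Check: 75 × 73 = 5475 ≡ 1 (mod 119)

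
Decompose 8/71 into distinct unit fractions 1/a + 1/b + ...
1/9 + 1/639

Greedy algorithm:
8/71: ceiling(71/8) = 9, use 1/9
1/639: ceiling(639/1) = 639, use 1/639
Result: 8/71 = 1/9 + 1/639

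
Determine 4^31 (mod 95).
9

Repeated squaring. Binary of 31 = 11111.
4^1 ≡ 4 (mod 95); 4^2 ≡ 16 (mod 95); 4^4 ≡ 66 (mod 95); 4^8 ≡ 81 (mod 95); 4^16 ≡ 6 (mod 95)
4^31 = 4^1 × 4^2 × 4^4 × 4^8 × 4^16 ≡ 9 (mod 95)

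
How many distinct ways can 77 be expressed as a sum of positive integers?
10619863

p(n) counts ways to write n as a sum of positive integers (order ignored).
Euler's pentagonal recurrence: p(k) = p(k-1) + p(k-2) - p(k-5) - p(k-7) + p(k-12) + p(k-15) - ... (offsets j(3j∓1)/2, signs ++--, p(0)=1, p(<0)=0).
DP table for k = 0..76: p(0)=1, p(1)=1, p(2)=2, p(3)=3, p(4)=5, p(5)=7, p(6)=11, p(7)=15, p(8)=22, p(9)=30, p(10)=42, p(11)=56, p(12)=77, p(13)=101, p(14)=135, p(15)=176, p(16)=231, p(17)=297, p(18)=385, p(19)=490, p(20)=627, p(21)=792, p(22)=1002, p(23)=1255, p(24)=1575, p(25)=1958, p(26)=2436, p(27)=3010, p(28)=3718, p(29)=4565, p(30)=5604, p(31)=6842, p(32)=8349, p(33)=10143, p(34)=12310, p(35)=14883, p(36)=17977, p(37)=21637, p(38)=26015, p(39)=31185, p(40)=37338, p(41)=44583, p(42)=53174, p(43)=63261, p(44)=75175, p(45)=89134, p(46)=105558, p(47)=124754, p(48)=147273, p(49)=173525, p(50)=204226, p(51)=239943, p(52)=281589, p(53)=329931, p(54)=386155, p(55)=451276, p(56)=526823, p(57)=614154, p(58)=715220, p(59)=831820, p(60)=966467, p(61)=1121505, p(62)=1300156, p(63)=1505499, p(64)=1741630, p(65)=2012558, p(66)=2323520, p(67)=2679689, p(68)=3087735, p(69)=3554345, p(70)=4087968, p(71)=4697205, p(72)=5392783, p(73)=6185689, p(74)=7089500, p(75)=8118264, p(76)=9289091.
Final step: p(77) = p(76) + p(75) - p(72) - p(70) + p(65) + p(62) - p(55) - p(51) + p(42) + p(37) - p(26) - p(20) + p(7) + p(0)
= 9289091 + 8118264 - 5392783 - 4087968 + 2012558 + 1300156 - 451276 - 239943 + 53174 + 21637 - 2436 - 627 + 15 + 1
= 10619863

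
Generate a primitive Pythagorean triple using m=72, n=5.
(5159, 720, 5209)

Euclid's formula: a = m² - n², b = 2mn, c = m² + n²
m = 72, n = 5
a = 72² - 5² = 5184 - 25 = 5159
b = 2 × 72 × 5 = 720
c = 72² + 5² = 5184 + 25 = 5209
Verification: 5159² + 720² = 26615281 + 518400 = 27133681 = 5209² ✓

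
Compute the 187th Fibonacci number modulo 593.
454

Matrix identity: Q^n = [[F_(n+1), F_n], [F_n, F_(n-1)]] with Q = [[1,1],[1,0]].
n = 187 = 10111011₂. Square-and-multiply, entries mod 593:
Q^1 = [[1,1],[1,0]]
Q^2 = (Q^1)² = [[2,1],[1,1]]
Q^5 = (Q^2)²·Q = [[8,5],[5,3]]
Q^11 = (Q^5)²·Q = [[144,89],[89,55]]
Q^23 = (Q^11)²·Q = [[114,193],[193,514]]
Q^46 = (Q^23)² = [[433,232],[232,201]]
Q^93 = (Q^46)²·Q = [[579,555],[555,24]]
Q^187 = (Q^93)²·Q = [[74,454],[454,213]]
F_187 mod 593 = Q^187[0][1] = 454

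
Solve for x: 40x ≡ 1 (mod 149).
41

gcd(40, 149) = 1, so the inverse exists.
Extended Euclidean algorithm on (149, 40):
149 = 3 × 40 + 29  ⟹  29 = (1)·149 + (-3)·40
40 = 1 × 29 + 11  ⟹  11 = (-1)·149 + (4)·40
29 = 2 × 11 + 7  ⟹  7 = (3)·149 + (-11)·40
11 = 1 × 7 + 4  ⟹  4 = (-4)·149 + (15)·40
7 = 1 × 4 + 3  ⟹  3 = (7)·149 + (-26)·40
4 = 1 × 3 + 1  ⟹  1 = (-11)·149 + (41)·40
So (41)·40 ≡ 1 (mod 149), i.e. 40^(-1) ≡ 41 (mod 149).
Check: 40 × 41 = 1640 ≡ 1 (mod 149)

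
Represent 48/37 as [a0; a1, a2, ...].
[1; 3, 2, 1, 3]

Euclidean algorithm steps:
48 = 1 × 37 + 11
37 = 3 × 11 + 4
11 = 2 × 4 + 3
4 = 1 × 3 + 1
3 = 3 × 1 + 0
Continued fraction: [1; 3, 2, 1, 3]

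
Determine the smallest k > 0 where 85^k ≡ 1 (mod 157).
156

157 is prime, so ord(85) divides φ(157) = 156.
Divisors of 156: 1, 2, 3, 4, 6, 12, 13, 26, 39, 52, 78, 156.
Repeated squaring: 85^1 ≡ 85, 85^2 ≡ 3, 85^4 ≡ 9, 85^8 ≡ 81, 85^16 ≡ 124, 85^32 ≡ 147, 85^64 ≡ 100, 85^128 ≡ 109 (mod 157).
Test 85^d mod 157 for each divisor d in increasing order:
85^1 ≡ 85
85^2 ≡ 3
85^3 = 85^2·85^1 ≡ 98
85^4 ≡ 9
85^6 = 85^4·85^2 ≡ 27
85^12 = 85^8·85^4 ≡ 101
85^13 = 85^8·85^4·85^1 ≡ 107
85^26 = 85^16·85^8·85^2 ≡ 145
85^39 = 85^32·85^4·85^2·85^1 ≡ 129
85^52 = 85^32·85^16·85^4 ≡ 144
85^78 = 85^64·85^8·85^4·85^2 ≡ 156
85^156 = 85^128·85^16·85^8·85^4 ≡ 1  ← first divisor giving 1
The order is 156.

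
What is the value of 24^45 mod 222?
216

Repeated squaring. Binary of 45 = 101101.
24^1 ≡ 24 (mod 222); 24^2 ≡ 132 (mod 222); 24^4 ≡ 108 (mod 222); 24^8 ≡ 120 (mod 222); 24^16 ≡ 192 (mod 222); 24^32 ≡ 12 (mod 222)
24^45 = 24^1 × 24^4 × 24^8 × 24^32 ≡ 216 (mod 222)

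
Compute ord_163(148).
162

163 is prime, so ord(148) divides φ(163) = 162.
Divisors of 162: 1, 2, 3, 6, 9, 18, 27, 54, 81, 162.
Repeated squaring: 148^1 ≡ 148, 148^2 ≡ 62, 148^4 ≡ 95, 148^8 ≡ 60, 148^16 ≡ 14, 148^32 ≡ 33, 148^64 ≡ 111, 148^128 ≡ 96 (mod 163).
Test 148^d mod 163 for each divisor d in increasing order:
148^1 ≡ 148
148^2 ≡ 62
148^3 = 148^2·148^1 ≡ 48
148^6 = 148^4·148^2 ≡ 22
148^9 = 148^8·148^1 ≡ 78
148^18 = 148^16·148^2 ≡ 53
148^27 = 148^16·148^8·148^2·148^1 ≡ 59
148^54 = 148^32·148^16·148^4·148^2 ≡ 58
148^81 = 148^64·148^16·148^1 ≡ 162
148^162 = 148^128·148^32·148^2 ≡ 1  ← first divisor giving 1
The order is 162.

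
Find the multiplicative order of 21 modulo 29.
28

29 is prime, so ord(21) divides φ(29) = 28.
Divisors of 28: 1, 2, 4, 7, 14, 28.
Repeated squaring: 21^1 ≡ 21, 21^2 ≡ 6, 21^4 ≡ 7, 21^8 ≡ 20, 21^16 ≡ 23 (mod 29).
Test 21^d mod 29 for each divisor d in increasing order:
21^1 ≡ 21
21^2 ≡ 6
21^4 ≡ 7
21^7 = 21^4·21^2·21^1 ≡ 12
21^14 = 21^8·21^4·21^2 ≡ 28
21^28 = 21^16·21^8·21^4 ≡ 1  ← first divisor giving 1
The order is 28.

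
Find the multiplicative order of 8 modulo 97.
16

97 is prime, so ord(8) divides φ(97) = 96.
Divisors of 96: 1, 2, 3, 4, 6, 8, 12, 16, 24, 32, 48, 96.
Repeated squaring: 8^1 ≡ 8, 8^2 ≡ 64, 8^4 ≡ 22, 8^8 ≡ 96, 8^16 ≡ 1, 8^32 ≡ 1, 8^64 ≡ 1 (mod 97).
Test 8^d mod 97 for each divisor d in increasing order:
8^1 ≡ 8
8^2 ≡ 64
8^3 = 8^2·8^1 ≡ 27
8^4 ≡ 22
8^6 = 8^4·8^2 ≡ 50
8^8 ≡ 96
8^12 = 8^8·8^4 ≡ 75
8^16 ≡ 1  ← first divisor giving 1
The order is 16.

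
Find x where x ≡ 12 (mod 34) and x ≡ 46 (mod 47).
46

Using Chinese Remainder Theorem:
M = 34 × 47 = 1598
M1 = 47, M2 = 34
y1 = 47^(-1) mod 34 = 21
y2 = 34^(-1) mod 47 = 18
x = (12×47×21 + 46×34×18) mod 1598 = 46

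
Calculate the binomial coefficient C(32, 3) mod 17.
13

Using Lucas' theorem:
Write n=32 and k=3 in base 17:
n in base 17: [1, 15]
k in base 17: [0, 3]
C(32,3) mod 17 = ∏ C(n_i, k_i) mod 17
Digit binomials (mod 17): C(1,0) = 1; C(15,3) = 455 ≡ 13
Product: 1 × 13 = 13 ≡ 13 (mod 17)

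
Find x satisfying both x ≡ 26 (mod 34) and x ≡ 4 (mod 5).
94

Using Chinese Remainder Theorem:
M = 34 × 5 = 170
M1 = 5, M2 = 34
y1 = 5^(-1) mod 34 = 7
y2 = 34^(-1) mod 5 = 4
x = (26×5×7 + 4×34×4) mod 170 = 94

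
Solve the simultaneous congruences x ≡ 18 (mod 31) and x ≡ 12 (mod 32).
204

Using Chinese Remainder Theorem:
M = 31 × 32 = 992
M1 = 32, M2 = 31
y1 = 32^(-1) mod 31 = 1
y2 = 31^(-1) mod 32 = 31
x = (18×32×1 + 12×31×31) mod 992 = 204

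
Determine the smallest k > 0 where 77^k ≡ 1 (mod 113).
56

113 is prime, so ord(77) divides φ(113) = 112.
Divisors of 112: 1, 2, 4, 7, 8, 14, 16, 28, 56, 112.
Repeated squaring: 77^1 ≡ 77, 77^2 ≡ 53, 77^4 ≡ 97, 77^8 ≡ 30, 77^16 ≡ 109, 77^32 ≡ 16, 77^64 ≡ 30 (mod 113).
Test 77^d mod 113 for each divisor d in increasing order:
77^1 ≡ 77
77^2 ≡ 53
77^4 ≡ 97
77^7 = 77^4·77^2·77^1 ≡ 18
77^8 ≡ 30
77^14 = 77^8·77^4·77^2 ≡ 98
77^16 ≡ 109
77^28 = 77^16·77^8·77^4 ≡ 112
77^56 = 77^32·77^16·77^8 ≡ 1  ← first divisor giving 1
The order is 56.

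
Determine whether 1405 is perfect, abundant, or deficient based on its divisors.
deficient

Proper divisors of 1405: sum = 1 + 5 + 281 = 287
Since 287 < 1405, 1405 is deficient.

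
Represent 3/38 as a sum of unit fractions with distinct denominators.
1/13 + 1/494

Greedy algorithm:
3/38: ceiling(38/3) = 13, use 1/13
1/494: ceiling(494/1) = 494, use 1/494
Result: 3/38 = 1/13 + 1/494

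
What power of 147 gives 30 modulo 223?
162

Baby-step giant-step with step n = ⌈√223⌉ = 15.
Baby steps 147^j mod 223 (j:value) for j=0..14: 0:1, 1:147, 2:201, 3:111, 4:38, 5:11, 6:56, 7:204, 8:106, 9:195, 10:121, 11:170, 12:14, 13:51, 14:138.
Giant-step multiplier: 147^(-15) ≡ 147^(222-15) = 147^207 ≡ 191 (mod 223).
Giant steps γ_i = 30·191^i mod 223: γ_0=30, γ_1=155, γ_2=169, γ_3=167, γ_4=8, γ_5=190, γ_6=164, γ_7=104, γ_8=17, γ_9=125, γ_10=14 (in table at j=12).
x = i·n + j = 10·15 + 12 = 162.
Check: 147^162 ≡ 30 (mod 223).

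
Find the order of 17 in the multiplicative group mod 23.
22

23 is prime, so ord(17) divides φ(23) = 22.
Divisors of 22: 1, 2, 11, 22.
Repeated squaring: 17^1 ≡ 17, 17^2 ≡ 13, 17^4 ≡ 8, 17^8 ≡ 18, 17^16 ≡ 2 (mod 23).
Test 17^d mod 23 for each divisor d in increasing order:
17^1 ≡ 17
17^2 ≡ 13
17^11 = 17^8·17^2·17^1 ≡ 22
17^22 = 17^16·17^4·17^2 ≡ 1  ← first divisor giving 1
The order is 22.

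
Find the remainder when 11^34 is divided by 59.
19

Repeated squaring. Binary of 34 = 100010.
11^1 ≡ 11 (mod 59); 11^2 ≡ 3 (mod 59); 11^4 ≡ 9 (mod 59); 11^8 ≡ 22 (mod 59); 11^16 ≡ 12 (mod 59); 11^32 ≡ 26 (mod 59)
11^34 = 11^2 × 11^32 ≡ 19 (mod 59)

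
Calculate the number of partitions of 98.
150198136

p(n) counts ways to write n as a sum of positive integers (order ignored).
Euler's pentagonal recurrence: p(k) = p(k-1) + p(k-2) - p(k-5) - p(k-7) + p(k-12) + p(k-15) - ... (offsets j(3j∓1)/2, signs ++--, p(0)=1, p(<0)=0).
DP table for k = 0..97: p(0)=1, p(1)=1, p(2)=2, p(3)=3, p(4)=5, p(5)=7, p(6)=11, p(7)=15, p(8)=22, p(9)=30, p(10)=42, p(11)=56, p(12)=77, p(13)=101, p(14)=135, p(15)=176, p(16)=231, p(17)=297, p(18)=385, p(19)=490, p(20)=627, p(21)=792, p(22)=1002, p(23)=1255, p(24)=1575, p(25)=1958, p(26)=2436, p(27)=3010, p(28)=3718, p(29)=4565, p(30)=5604, p(31)=6842, p(32)=8349, p(33)=10143, p(34)=12310, p(35)=14883, p(36)=17977, p(37)=21637, p(38)=26015, p(39)=31185, p(40)=37338, p(41)=44583, p(42)=53174, p(43)=63261, p(44)=75175, p(45)=89134, p(46)=105558, p(47)=124754, p(48)=147273, p(49)=173525, p(50)=204226, p(51)=239943, p(52)=281589, p(53)=329931, p(54)=386155, p(55)=451276, p(56)=526823, p(57)=614154, p(58)=715220, p(59)=831820, p(60)=966467, p(61)=1121505, p(62)=1300156, p(63)=1505499, p(64)=1741630, p(65)=2012558, p(66)=2323520, p(67)=2679689, p(68)=3087735, p(69)=3554345, p(70)=4087968, p(71)=4697205, p(72)=5392783, p(73)=6185689, p(74)=7089500, p(75)=8118264, p(76)=9289091, p(77)=10619863, p(78)=12132164, p(79)=13848650, p(80)=15796476, p(81)=18004327, p(82)=20506255, p(83)=23338469, p(84)=26543660, p(85)=30167357, p(86)=34262962, p(87)=38887673, p(88)=44108109, p(89)=49995925, p(90)=56634173, p(91)=64112359, p(92)=72533807, p(93)=82010177, p(94)=92669720, p(95)=104651419, p(96)=118114304, p(97)=133230930.
Final step: p(98) = p(97) + p(96) - p(93) - p(91) + p(86) + p(83) - p(76) - p(72) + p(63) + p(58) - p(47) - p(41) + p(28) + p(21) - p(6)
= 133230930 + 118114304 - 82010177 - 64112359 + 34262962 + 23338469 - 9289091 - 5392783 + 1505499 + 715220 - 124754 - 44583 + 3718 + 792 - 11
= 150198136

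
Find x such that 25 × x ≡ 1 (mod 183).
22

gcd(25, 183) = 1, so the inverse exists.
Extended Euclidean algorithm on (183, 25):
183 = 7 × 25 + 8  ⟹  8 = (1)·183 + (-7)·25
25 = 3 × 8 + 1  ⟹  1 = (-3)·183 + (22)·25
So (22)·25 ≡ 1 (mod 183), i.e. 25^(-1) ≡ 22 (mod 183).
Check: 25 × 22 = 550 ≡ 1 (mod 183)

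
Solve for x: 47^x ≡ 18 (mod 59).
17

Baby-step giant-step with step n = ⌈√59⌉ = 8.
Baby steps 47^j mod 59 (j:value) for j=0..7: 0:1, 1:47, 2:26, 3:42, 4:27, 5:30, 6:53, 7:13.
Giant-step multiplier: 47^(-8) ≡ 47^(58-8) = 47^50 ≡ 45 (mod 59).
Giant steps γ_i = 18·45^i mod 59: γ_0=18, γ_1=43, γ_2=47 (in table at j=1).
x = i·n + j = 2·8 + 1 = 17.
Check: 47^17 ≡ 18 (mod 59).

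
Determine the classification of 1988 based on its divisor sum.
abundant

Proper divisors of 1988: sum = 1 + 2 + 4 + 7 + 14 + 28 + 71 + 142 + 284 + 497 + 994 = 2044
Since 2044 > 1988, 1988 is abundant.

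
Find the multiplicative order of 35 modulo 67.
33

67 is prime, so ord(35) divides φ(67) = 66.
Divisors of 66: 1, 2, 3, 6, 11, 22, 33, 66.
Repeated squaring: 35^1 ≡ 35, 35^2 ≡ 19, 35^4 ≡ 26, 35^8 ≡ 6, 35^16 ≡ 36, 35^32 ≡ 23, 35^64 ≡ 60 (mod 67).
Test 35^d mod 67 for each divisor d in increasing order:
35^1 ≡ 35
35^2 ≡ 19
35^3 = 35^2·35^1 ≡ 62
35^6 = 35^4·35^2 ≡ 25
35^11 = 35^8·35^2·35^1 ≡ 37
35^22 = 35^16·35^4·35^2 ≡ 29
35^33 = 35^32·35^1 ≡ 1  ← first divisor giving 1
The order is 33.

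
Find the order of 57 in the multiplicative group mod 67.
66

67 is prime, so ord(57) divides φ(67) = 66.
Divisors of 66: 1, 2, 3, 6, 11, 22, 33, 66.
Repeated squaring: 57^1 ≡ 57, 57^2 ≡ 33, 57^4 ≡ 17, 57^8 ≡ 21, 57^16 ≡ 39, 57^32 ≡ 47, 57^64 ≡ 65 (mod 67).
Test 57^d mod 67 for each divisor d in increasing order:
57^1 ≡ 57
57^2 ≡ 33
57^3 = 57^2·57^1 ≡ 5
57^6 = 57^4·57^2 ≡ 25
57^11 = 57^8·57^2·57^1 ≡ 38
57^22 = 57^16·57^4·57^2 ≡ 37
57^33 = 57^32·57^1 ≡ 66
57^66 = 57^64·57^2 ≡ 1  ← first divisor giving 1
The order is 66.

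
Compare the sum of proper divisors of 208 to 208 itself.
abundant

Proper divisors of 208: sum = 1 + 2 + 4 + 8 + 13 + 16 + 26 + 52 + 104 = 226
Since 226 > 208, 208 is abundant.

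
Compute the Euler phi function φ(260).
96

260 = 2^2 × 5 × 13
φ(n) = n × ∏(1 - 1/p) for each prime p dividing n
φ(260) = 260 × (1 - 1/2) × (1 - 1/5) × (1 - 1/13) = 96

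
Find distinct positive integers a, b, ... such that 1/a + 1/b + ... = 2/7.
1/4 + 1/28

Greedy algorithm:
2/7: ceiling(7/2) = 4, use 1/4
1/28: ceiling(28/1) = 28, use 1/28
Result: 2/7 = 1/4 + 1/28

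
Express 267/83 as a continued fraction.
[3; 4, 1, 1, 1, 1, 3]

Euclidean algorithm steps:
267 = 3 × 83 + 18
83 = 4 × 18 + 11
18 = 1 × 11 + 7
11 = 1 × 7 + 4
7 = 1 × 4 + 3
4 = 1 × 3 + 1
3 = 3 × 1 + 0
Continued fraction: [3; 4, 1, 1, 1, 1, 3]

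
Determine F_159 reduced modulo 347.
171

Matrix identity: Q^n = [[F_(n+1), F_n], [F_n, F_(n-1)]] with Q = [[1,1],[1,0]].
n = 159 = 10011111₂. Square-and-multiply, entries mod 347:
Q^1 = [[1,1],[1,0]]
Q^2 = (Q^1)² = [[2,1],[1,1]]
Q^4 = (Q^2)² = [[5,3],[3,2]]
Q^9 = (Q^4)²·Q = [[55,34],[34,21]]
Q^19 = (Q^9)²·Q = [[172,17],[17,155]]
Q^39 = (Q^19)²·Q = [[38,31],[31,7]]
Q^79 = (Q^39)²·Q = [[330,323],[323,7]]
Q^159 = (Q^79)²·Q = [[64,171],[171,240]]
F_159 mod 347 = Q^159[0][1] = 171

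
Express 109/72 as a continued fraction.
[1; 1, 1, 17, 2]

Euclidean algorithm steps:
109 = 1 × 72 + 37
72 = 1 × 37 + 35
37 = 1 × 35 + 2
35 = 17 × 2 + 1
2 = 2 × 1 + 0
Continued fraction: [1; 1, 1, 17, 2]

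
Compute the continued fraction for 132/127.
[1; 25, 2, 2]

Euclidean algorithm steps:
132 = 1 × 127 + 5
127 = 25 × 5 + 2
5 = 2 × 2 + 1
2 = 2 × 1 + 0
Continued fraction: [1; 25, 2, 2]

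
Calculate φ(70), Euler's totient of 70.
24

70 = 2 × 5 × 7
φ(n) = n × ∏(1 - 1/p) for each prime p dividing n
φ(70) = 70 × (1 - 1/2) × (1 - 1/5) × (1 - 1/7) = 24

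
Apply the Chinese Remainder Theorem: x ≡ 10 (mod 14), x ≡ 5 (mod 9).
122

Using Chinese Remainder Theorem:
M = 14 × 9 = 126
M1 = 9, M2 = 14
y1 = 9^(-1) mod 14 = 11
y2 = 14^(-1) mod 9 = 2
x = (10×9×11 + 5×14×2) mod 126 = 122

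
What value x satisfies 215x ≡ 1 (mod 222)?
95

gcd(215, 222) = 1, so the inverse exists.
Extended Euclidean algorithm on (222, 215):
222 = 1 × 215 + 7  ⟹  7 = (1)·222 + (-1)·215
215 = 30 × 7 + 5  ⟹  5 = (-30)·222 + (31)·215
7 = 1 × 5 + 2  ⟹  2 = (31)·222 + (-32)·215
5 = 2 × 2 + 1  ⟹  1 = (-92)·222 + (95)·215
So (95)·215 ≡ 1 (mod 222), i.e. 215^(-1) ≡ 95 (mod 222).
Check: 215 × 95 = 20425 ≡ 1 (mod 222)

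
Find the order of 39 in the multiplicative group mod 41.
20

41 is prime, so ord(39) divides φ(41) = 40.
Divisors of 40: 1, 2, 4, 5, 8, 10, 20, 40.
Repeated squaring: 39^1 ≡ 39, 39^2 ≡ 4, 39^4 ≡ 16, 39^8 ≡ 10, 39^16 ≡ 18, 39^32 ≡ 37 (mod 41).
Test 39^d mod 41 for each divisor d in increasing order:
39^1 ≡ 39
39^2 ≡ 4
39^4 ≡ 16
39^5 = 39^4·39^1 ≡ 9
39^8 ≡ 10
39^10 = 39^8·39^2 ≡ 40
39^20 = 39^16·39^4 ≡ 1  ← first divisor giving 1
The order is 20.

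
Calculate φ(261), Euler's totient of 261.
168

261 = 3^2 × 29
φ(n) = n × ∏(1 - 1/p) for each prime p dividing n
φ(261) = 261 × (1 - 1/3) × (1 - 1/29) = 168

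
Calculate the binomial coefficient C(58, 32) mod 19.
0

Using Lucas' theorem:
Write n=58 and k=32 in base 19:
n in base 19: [3, 1]
k in base 19: [1, 13]
C(58,32) mod 19 = ∏ C(n_i, k_i) mod 19
Digit binomials (mod 19): C(3,1) = 3; C(1,13) = 0 (k_i > n_i)
Product: 3 × 0 = 0 ≡ 0 (mod 19)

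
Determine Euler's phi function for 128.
64

128 = 2^7
φ(n) = n × ∏(1 - 1/p) for each prime p dividing n
φ(128) = 128 × (1 - 1/2) = 64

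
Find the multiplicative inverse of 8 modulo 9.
8

gcd(8, 9) = 1, so the inverse exists.
Extended Euclidean algorithm on (9, 8):
9 = 1 × 8 + 1  ⟹  1 = (1)·9 + (-1)·8
So (-1)·8 ≡ 1 (mod 9), i.e. 8^(-1) ≡ -1 ≡ 8 (mod 9).
Check: 8 × 8 = 64 ≡ 1 (mod 9)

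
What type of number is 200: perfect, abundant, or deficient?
abundant

Proper divisors of 200: sum = 1 + 2 + 4 + 5 + 8 + 10 + 20 + 25 + 40 + 50 + 100 = 265
Since 265 > 200, 200 is abundant.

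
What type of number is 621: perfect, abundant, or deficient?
deficient

Proper divisors of 621: sum = 1 + 3 + 9 + 23 + 27 + 69 + 207 = 339
Since 339 < 621, 621 is deficient.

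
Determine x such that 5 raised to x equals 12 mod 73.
22

Baby-step giant-step with step n = ⌈√73⌉ = 9.
Baby steps 5^j mod 73 (j:value) for j=0..8: 0:1, 1:5, 2:25, 3:52, 4:41, 5:59, 6:3, 7:15, 8:2.
Giant-step multiplier: 5^(-9) ≡ 5^(72-9) = 5^63 ≡ 22 (mod 73).
Giant steps γ_i = 12·22^i mod 73: γ_0=12, γ_1=45, γ_2=41 (in table at j=4).
x = i·n + j = 2·9 + 4 = 22.
Check: 5^22 ≡ 12 (mod 73).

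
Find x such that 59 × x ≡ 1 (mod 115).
39

gcd(59, 115) = 1, so the inverse exists.
Extended Euclidean algorithm on (115, 59):
115 = 1 × 59 + 56  ⟹  56 = (1)·115 + (-1)·59
59 = 1 × 56 + 3  ⟹  3 = (-1)·115 + (2)·59
56 = 18 × 3 + 2  ⟹  2 = (19)·115 + (-37)·59
3 = 1 × 2 + 1  ⟹  1 = (-20)·115 + (39)·59
So (39)·59 ≡ 1 (mod 115), i.e. 59^(-1) ≡ 39 (mod 115).
Check: 59 × 39 = 2301 ≡ 1 (mod 115)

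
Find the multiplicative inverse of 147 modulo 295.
293

gcd(147, 295) = 1, so the inverse exists.
Extended Euclidean algorithm on (295, 147):
295 = 2 × 147 + 1  ⟹  1 = (1)·295 + (-2)·147
So (-2)·147 ≡ 1 (mod 295), i.e. 147^(-1) ≡ -2 ≡ 293 (mod 295).
Check: 147 × 293 = 43071 ≡ 1 (mod 295)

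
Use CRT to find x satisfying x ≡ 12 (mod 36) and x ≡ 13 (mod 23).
588

Using Chinese Remainder Theorem:
M = 36 × 23 = 828
M1 = 23, M2 = 36
y1 = 23^(-1) mod 36 = 11
y2 = 36^(-1) mod 23 = 16
x = (12×23×11 + 13×36×16) mod 828 = 588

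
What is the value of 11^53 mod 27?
5

Repeated squaring. Binary of 53 = 110101.
11^1 ≡ 11 (mod 27); 11^2 ≡ 13 (mod 27); 11^4 ≡ 7 (mod 27); 11^8 ≡ 22 (mod 27); 11^16 ≡ 25 (mod 27); 11^32 ≡ 4 (mod 27)
11^53 = 11^1 × 11^4 × 11^16 × 11^32 ≡ 5 (mod 27)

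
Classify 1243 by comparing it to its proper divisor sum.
deficient

Proper divisors of 1243: sum = 1 + 11 + 113 = 125
Since 125 < 1243, 1243 is deficient.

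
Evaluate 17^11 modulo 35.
33

Repeated squaring. Binary of 11 = 1011.
17^1 ≡ 17 (mod 35); 17^2 ≡ 9 (mod 35); 17^4 ≡ 11 (mod 35); 17^8 ≡ 16 (mod 35)
17^11 = 17^1 × 17^2 × 17^8 ≡ 33 (mod 35)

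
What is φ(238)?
96

238 = 2 × 7 × 17
φ(n) = n × ∏(1 - 1/p) for each prime p dividing n
φ(238) = 238 × (1 - 1/2) × (1 - 1/7) × (1 - 1/17) = 96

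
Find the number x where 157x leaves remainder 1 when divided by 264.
37

gcd(157, 264) = 1, so the inverse exists.
Extended Euclidean algorithm on (264, 157):
264 = 1 × 157 + 107  ⟹  107 = (1)·264 + (-1)·157
157 = 1 × 107 + 50  ⟹  50 = (-1)·264 + (2)·157
107 = 2 × 50 + 7  ⟹  7 = (3)·264 + (-5)·157
50 = 7 × 7 + 1  ⟹  1 = (-22)·264 + (37)·157
So (37)·157 ≡ 1 (mod 264), i.e. 157^(-1) ≡ 37 (mod 264).
Check: 157 × 37 = 5809 ≡ 1 (mod 264)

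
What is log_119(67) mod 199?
105

Baby-step giant-step with step n = ⌈√199⌉ = 15.
Baby steps 119^j mod 199 (j:value) for j=0..14: 0:1, 1:119, 2:32, 3:27, 4:29, 5:68, 6:132, 7:186, 8:45, 9:181, 10:47, 11:21, 12:111, 13:75, 14:169.
Giant-step multiplier: 119^(-15) ≡ 119^(198-15) = 119^183 ≡ 83 (mod 199).
Giant steps γ_i = 67·83^i mod 199: γ_0=67, γ_1=188, γ_2=82, γ_3=40, γ_4=136, γ_5=144, γ_6=12, γ_7=1 (in table at j=0).
x = i·n + j = 7·15 + 0 = 105.
Check: 119^105 ≡ 67 (mod 199).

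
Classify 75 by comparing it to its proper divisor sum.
deficient

Proper divisors of 75: sum = 1 + 3 + 5 + 15 + 25 = 49
Since 49 < 75, 75 is deficient.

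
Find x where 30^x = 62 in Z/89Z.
41

Baby-step giant-step with step n = ⌈√89⌉ = 10.
Baby steps 30^j mod 89 (j:value) for j=0..9: 0:1, 1:30, 2:10, 3:33, 4:11, 5:63, 6:21, 7:7, 8:32, 9:70.
Giant-step multiplier: 30^(-10) ≡ 30^(88-10) = 30^78 ≡ 42 (mod 89).
Giant steps γ_i = 62·42^i mod 89: γ_0=62, γ_1=23, γ_2=76, γ_3=77, γ_4=30 (in table at j=1).
x = i·n + j = 4·10 + 1 = 41.
Check: 30^41 ≡ 62 (mod 89).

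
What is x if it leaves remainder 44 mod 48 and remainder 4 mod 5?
44

Using Chinese Remainder Theorem:
M = 48 × 5 = 240
M1 = 5, M2 = 48
y1 = 5^(-1) mod 48 = 29
y2 = 48^(-1) mod 5 = 2
x = (44×5×29 + 4×48×2) mod 240 = 44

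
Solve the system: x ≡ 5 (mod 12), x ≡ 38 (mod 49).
185

Using Chinese Remainder Theorem:
M = 12 × 49 = 588
M1 = 49, M2 = 12
y1 = 49^(-1) mod 12 = 1
y2 = 12^(-1) mod 49 = 45
x = (5×49×1 + 38×12×45) mod 588 = 185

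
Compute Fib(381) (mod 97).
89

Matrix identity: Q^n = [[F_(n+1), F_n], [F_n, F_(n-1)]] with Q = [[1,1],[1,0]].
n = 381 = 101111101₂. Square-and-multiply, entries mod 97:
Q^1 = [[1,1],[1,0]]
Q^2 = (Q^1)² = [[2,1],[1,1]]
Q^5 = (Q^2)²·Q = [[8,5],[5,3]]
Q^11 = (Q^5)²·Q = [[47,89],[89,55]]
Q^23 = (Q^11)²·Q = [[2,42],[42,57]]
Q^47 = (Q^23)²·Q = [[75,22],[22,53]]
Q^95 = (Q^47)²·Q = [[1,95],[95,3]]
Q^190 = (Q^95)² = [[5,89],[89,13]]
Q^381 = (Q^190)²·Q = [[42,89],[89,50]]
F_381 mod 97 = Q^381[0][1] = 89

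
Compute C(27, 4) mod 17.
6

Using Lucas' theorem:
Write n=27 and k=4 in base 17:
n in base 17: [1, 10]
k in base 17: [0, 4]
C(27,4) mod 17 = ∏ C(n_i, k_i) mod 17
Digit binomials (mod 17): C(1,0) = 1; C(10,4) = 210 ≡ 6
Product: 1 × 6 = 6 ≡ 6 (mod 17)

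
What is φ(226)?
112

226 = 2 × 113
φ(n) = n × ∏(1 - 1/p) for each prime p dividing n
φ(226) = 226 × (1 - 1/2) × (1 - 1/113) = 112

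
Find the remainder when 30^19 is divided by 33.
18

Repeated squaring. Binary of 19 = 10011.
30^1 ≡ 30 (mod 33); 30^2 ≡ 9 (mod 33); 30^4 ≡ 15 (mod 33); 30^8 ≡ 27 (mod 33); 30^16 ≡ 3 (mod 33)
30^19 = 30^1 × 30^2 × 30^16 ≡ 18 (mod 33)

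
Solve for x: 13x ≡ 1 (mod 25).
2

gcd(13, 25) = 1, so the inverse exists.
Extended Euclidean algorithm on (25, 13):
25 = 1 × 13 + 12  ⟹  12 = (1)·25 + (-1)·13
13 = 1 × 12 + 1  ⟹  1 = (-1)·25 + (2)·13
So (2)·13 ≡ 1 (mod 25), i.e. 13^(-1) ≡ 2 (mod 25).
Check: 13 × 2 = 26 ≡ 1 (mod 25)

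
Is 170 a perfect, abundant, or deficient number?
deficient

Proper divisors of 170: sum = 1 + 2 + 5 + 10 + 17 + 34 + 85 = 154
Since 154 < 170, 170 is deficient.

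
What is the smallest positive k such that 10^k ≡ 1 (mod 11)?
2

11 is prime, so ord(10) divides φ(11) = 10.
Divisors of 10: 1, 2, 5, 10.
Repeated squaring: 10^1 ≡ 10, 10^2 ≡ 1, 10^4 ≡ 1, 10^8 ≡ 1 (mod 11).
Test 10^d mod 11 for each divisor d in increasing order:
10^1 ≡ 10
10^2 ≡ 1  ← first divisor giving 1
The order is 2.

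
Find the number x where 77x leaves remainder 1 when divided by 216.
101

gcd(77, 216) = 1, so the inverse exists.
Extended Euclidean algorithm on (216, 77):
216 = 2 × 77 + 62  ⟹  62 = (1)·216 + (-2)·77
77 = 1 × 62 + 15  ⟹  15 = (-1)·216 + (3)·77
62 = 4 × 15 + 2  ⟹  2 = (5)·216 + (-14)·77
15 = 7 × 2 + 1  ⟹  1 = (-36)·216 + (101)·77
So (101)·77 ≡ 1 (mod 216), i.e. 77^(-1) ≡ 101 (mod 216).
Check: 77 × 101 = 7777 ≡ 1 (mod 216)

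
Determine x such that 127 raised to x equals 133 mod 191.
28

Baby-step giant-step with step n = ⌈√191⌉ = 14.
Baby steps 127^j mod 191 (j:value) for j=0..13: 0:1, 1:127, 2:85, 3:99, 4:158, 5:11, 6:60, 7:171, 8:134, 9:19, 10:121, 11:87, 12:162, 13:137.
Giant-step multiplier: 127^(-14) ≡ 127^(190-14) = 127^176 ≡ 138 (mod 191).
Giant steps γ_i = 133·138^i mod 191: γ_0=133, γ_1=18, γ_2=1 (in table at j=0).
x = i·n + j = 2·14 + 0 = 28.
Check: 127^28 ≡ 133 (mod 191).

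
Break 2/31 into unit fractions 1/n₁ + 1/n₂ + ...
1/16 + 1/496

Greedy algorithm:
2/31: ceiling(31/2) = 16, use 1/16
1/496: ceiling(496/1) = 496, use 1/496
Result: 2/31 = 1/16 + 1/496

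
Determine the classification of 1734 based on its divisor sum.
abundant

Proper divisors of 1734: sum = 1 + 2 + 3 + 6 + 17 + 34 + 51 + 102 + 289 + 578 + 867 = 1950
Since 1950 > 1734, 1734 is abundant.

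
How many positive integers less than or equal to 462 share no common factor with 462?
120

462 = 2 × 3 × 7 × 11
φ(n) = n × ∏(1 - 1/p) for each prime p dividing n
φ(462) = 462 × (1 - 1/2) × (1 - 1/3) × (1 - 1/7) × (1 - 1/11) = 120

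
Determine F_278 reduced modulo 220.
109

Matrix identity: Q^n = [[F_(n+1), F_n], [F_n, F_(n-1)]] with Q = [[1,1],[1,0]].
n = 278 = 100010110₂. Square-and-multiply, entries mod 220:
Q^1 = [[1,1],[1,0]]
Q^2 = (Q^1)² = [[2,1],[1,1]]
Q^4 = (Q^2)² = [[5,3],[3,2]]
Q^8 = (Q^4)² = [[34,21],[21,13]]
Q^17 = (Q^8)²·Q = [[164,57],[57,107]]
Q^34 = (Q^17)² = [[5,47],[47,178]]
Q^69 = (Q^34)²·Q = [[55,34],[34,21]]
Q^139 = (Q^69)²·Q = [[165,1],[1,164]]
Q^278 = (Q^139)² = [[166,109],[109,57]]
F_278 mod 220 = Q^278[0][1] = 109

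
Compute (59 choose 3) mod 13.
9

Using Lucas' theorem:
Write n=59 and k=3 in base 13:
n in base 13: [4, 7]
k in base 13: [0, 3]
C(59,3) mod 13 = ∏ C(n_i, k_i) mod 13
Digit binomials (mod 13): C(4,0) = 1; C(7,3) = 35 ≡ 9
Product: 1 × 9 = 9 ≡ 9 (mod 13)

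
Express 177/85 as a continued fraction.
[2; 12, 7]

Euclidean algorithm steps:
177 = 2 × 85 + 7
85 = 12 × 7 + 1
7 = 7 × 1 + 0
Continued fraction: [2; 12, 7]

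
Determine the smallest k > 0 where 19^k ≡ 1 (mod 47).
46

47 is prime, so ord(19) divides φ(47) = 46.
Divisors of 46: 1, 2, 23, 46.
Repeated squaring: 19^1 ≡ 19, 19^2 ≡ 32, 19^4 ≡ 37, 19^8 ≡ 6, 19^16 ≡ 36, 19^32 ≡ 27 (mod 47).
Test 19^d mod 47 for each divisor d in increasing order:
19^1 ≡ 19
19^2 ≡ 32
19^23 = 19^16·19^4·19^2·19^1 ≡ 46
19^46 = 19^32·19^8·19^4·19^2 ≡ 1  ← first divisor giving 1
The order is 46.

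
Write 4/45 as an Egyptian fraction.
1/12 + 1/180

Greedy algorithm:
4/45: ceiling(45/4) = 12, use 1/12
1/180: ceiling(180/1) = 180, use 1/180
Result: 4/45 = 1/12 + 1/180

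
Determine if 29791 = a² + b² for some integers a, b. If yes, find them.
Not possible

Factorization: 29791 = 31^3
By Fermat: n is sum of two squares iff every prime p ≡ 3 (mod 4) appears to even power.
Prime(s) ≡ 3 (mod 4) with odd exponent: [(31, 3)]
Therefore 29791 cannot be expressed as a² + b².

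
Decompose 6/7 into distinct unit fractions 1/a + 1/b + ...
1/2 + 1/3 + 1/42

Greedy algorithm:
6/7: ceiling(7/6) = 2, use 1/2
5/14: ceiling(14/5) = 3, use 1/3
1/42: ceiling(42/1) = 42, use 1/42
Result: 6/7 = 1/2 + 1/3 + 1/42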